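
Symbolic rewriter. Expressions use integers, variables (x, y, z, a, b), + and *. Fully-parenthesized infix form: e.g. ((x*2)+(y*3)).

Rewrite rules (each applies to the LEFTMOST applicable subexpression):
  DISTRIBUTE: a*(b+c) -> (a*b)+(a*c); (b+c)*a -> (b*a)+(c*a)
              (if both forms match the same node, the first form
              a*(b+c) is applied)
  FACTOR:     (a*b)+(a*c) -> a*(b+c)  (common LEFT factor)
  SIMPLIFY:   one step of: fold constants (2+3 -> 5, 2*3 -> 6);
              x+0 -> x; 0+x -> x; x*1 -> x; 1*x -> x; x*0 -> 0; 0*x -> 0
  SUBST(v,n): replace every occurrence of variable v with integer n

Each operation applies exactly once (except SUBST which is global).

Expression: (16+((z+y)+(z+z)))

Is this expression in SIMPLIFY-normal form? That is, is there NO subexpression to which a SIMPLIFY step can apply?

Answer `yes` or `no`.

Expression: (16+((z+y)+(z+z)))
Scanning for simplifiable subexpressions (pre-order)...
  at root: (16+((z+y)+(z+z))) (not simplifiable)
  at R: ((z+y)+(z+z)) (not simplifiable)
  at RL: (z+y) (not simplifiable)
  at RR: (z+z) (not simplifiable)
Result: no simplifiable subexpression found -> normal form.

Answer: yes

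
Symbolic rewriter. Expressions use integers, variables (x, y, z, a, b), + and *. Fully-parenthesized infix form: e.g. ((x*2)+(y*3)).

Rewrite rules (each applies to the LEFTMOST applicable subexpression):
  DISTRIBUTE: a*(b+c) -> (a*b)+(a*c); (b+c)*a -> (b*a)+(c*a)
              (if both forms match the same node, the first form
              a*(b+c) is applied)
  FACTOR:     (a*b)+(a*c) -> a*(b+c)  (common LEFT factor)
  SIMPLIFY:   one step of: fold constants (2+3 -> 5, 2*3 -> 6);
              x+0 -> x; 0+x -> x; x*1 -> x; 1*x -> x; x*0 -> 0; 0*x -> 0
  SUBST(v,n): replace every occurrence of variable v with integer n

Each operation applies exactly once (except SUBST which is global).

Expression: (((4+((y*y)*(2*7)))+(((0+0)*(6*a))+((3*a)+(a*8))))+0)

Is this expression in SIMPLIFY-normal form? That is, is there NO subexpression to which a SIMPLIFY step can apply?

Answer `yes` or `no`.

Expression: (((4+((y*y)*(2*7)))+(((0+0)*(6*a))+((3*a)+(a*8))))+0)
Scanning for simplifiable subexpressions (pre-order)...
  at root: (((4+((y*y)*(2*7)))+(((0+0)*(6*a))+((3*a)+(a*8))))+0) (SIMPLIFIABLE)
  at L: ((4+((y*y)*(2*7)))+(((0+0)*(6*a))+((3*a)+(a*8)))) (not simplifiable)
  at LL: (4+((y*y)*(2*7))) (not simplifiable)
  at LLR: ((y*y)*(2*7)) (not simplifiable)
  at LLRL: (y*y) (not simplifiable)
  at LLRR: (2*7) (SIMPLIFIABLE)
  at LR: (((0+0)*(6*a))+((3*a)+(a*8))) (not simplifiable)
  at LRL: ((0+0)*(6*a)) (not simplifiable)
  at LRLL: (0+0) (SIMPLIFIABLE)
  at LRLR: (6*a) (not simplifiable)
  at LRR: ((3*a)+(a*8)) (not simplifiable)
  at LRRL: (3*a) (not simplifiable)
  at LRRR: (a*8) (not simplifiable)
Found simplifiable subexpr at path root: (((4+((y*y)*(2*7)))+(((0+0)*(6*a))+((3*a)+(a*8))))+0)
One SIMPLIFY step would give: ((4+((y*y)*(2*7)))+(((0+0)*(6*a))+((3*a)+(a*8))))
-> NOT in normal form.

Answer: no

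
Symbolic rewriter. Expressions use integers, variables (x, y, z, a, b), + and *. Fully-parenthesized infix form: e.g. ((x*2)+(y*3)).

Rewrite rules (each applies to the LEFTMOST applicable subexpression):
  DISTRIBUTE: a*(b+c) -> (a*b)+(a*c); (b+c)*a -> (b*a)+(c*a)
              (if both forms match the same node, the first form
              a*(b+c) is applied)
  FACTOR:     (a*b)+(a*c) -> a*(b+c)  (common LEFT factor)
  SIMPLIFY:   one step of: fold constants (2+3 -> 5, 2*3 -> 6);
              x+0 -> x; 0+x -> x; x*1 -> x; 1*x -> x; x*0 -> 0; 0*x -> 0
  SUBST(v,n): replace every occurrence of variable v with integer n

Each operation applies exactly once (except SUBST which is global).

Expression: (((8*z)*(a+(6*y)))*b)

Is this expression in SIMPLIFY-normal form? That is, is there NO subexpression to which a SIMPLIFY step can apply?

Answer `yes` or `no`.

Answer: yes

Derivation:
Expression: (((8*z)*(a+(6*y)))*b)
Scanning for simplifiable subexpressions (pre-order)...
  at root: (((8*z)*(a+(6*y)))*b) (not simplifiable)
  at L: ((8*z)*(a+(6*y))) (not simplifiable)
  at LL: (8*z) (not simplifiable)
  at LR: (a+(6*y)) (not simplifiable)
  at LRR: (6*y) (not simplifiable)
Result: no simplifiable subexpression found -> normal form.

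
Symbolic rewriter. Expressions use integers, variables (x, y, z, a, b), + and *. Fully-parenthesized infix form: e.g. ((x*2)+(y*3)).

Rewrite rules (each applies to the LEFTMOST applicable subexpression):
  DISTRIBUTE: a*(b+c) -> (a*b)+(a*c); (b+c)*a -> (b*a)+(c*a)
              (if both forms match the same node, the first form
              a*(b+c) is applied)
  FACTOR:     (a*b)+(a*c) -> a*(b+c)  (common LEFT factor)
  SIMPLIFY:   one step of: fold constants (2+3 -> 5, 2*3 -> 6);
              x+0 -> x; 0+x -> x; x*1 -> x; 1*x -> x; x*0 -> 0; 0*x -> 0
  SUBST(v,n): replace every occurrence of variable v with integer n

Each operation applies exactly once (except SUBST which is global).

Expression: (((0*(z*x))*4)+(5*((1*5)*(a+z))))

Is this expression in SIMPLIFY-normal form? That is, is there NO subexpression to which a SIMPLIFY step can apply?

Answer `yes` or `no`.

Expression: (((0*(z*x))*4)+(5*((1*5)*(a+z))))
Scanning for simplifiable subexpressions (pre-order)...
  at root: (((0*(z*x))*4)+(5*((1*5)*(a+z)))) (not simplifiable)
  at L: ((0*(z*x))*4) (not simplifiable)
  at LL: (0*(z*x)) (SIMPLIFIABLE)
  at LLR: (z*x) (not simplifiable)
  at R: (5*((1*5)*(a+z))) (not simplifiable)
  at RR: ((1*5)*(a+z)) (not simplifiable)
  at RRL: (1*5) (SIMPLIFIABLE)
  at RRR: (a+z) (not simplifiable)
Found simplifiable subexpr at path LL: (0*(z*x))
One SIMPLIFY step would give: ((0*4)+(5*((1*5)*(a+z))))
-> NOT in normal form.

Answer: no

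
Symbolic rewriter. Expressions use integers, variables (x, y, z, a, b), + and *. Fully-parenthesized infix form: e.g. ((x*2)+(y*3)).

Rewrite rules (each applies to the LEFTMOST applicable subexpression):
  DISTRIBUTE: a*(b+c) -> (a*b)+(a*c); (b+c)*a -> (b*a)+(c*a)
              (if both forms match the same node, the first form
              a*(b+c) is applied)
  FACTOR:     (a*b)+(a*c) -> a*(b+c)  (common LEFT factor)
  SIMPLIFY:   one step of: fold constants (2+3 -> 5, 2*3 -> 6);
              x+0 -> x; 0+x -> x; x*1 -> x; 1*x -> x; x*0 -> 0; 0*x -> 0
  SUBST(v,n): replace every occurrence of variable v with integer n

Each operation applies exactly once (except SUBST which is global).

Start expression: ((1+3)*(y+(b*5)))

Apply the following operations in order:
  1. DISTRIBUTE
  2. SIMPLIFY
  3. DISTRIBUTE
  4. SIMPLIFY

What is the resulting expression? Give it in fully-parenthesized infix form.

Answer: ((4*y)+((b*5)+(3*(b*5))))

Derivation:
Start: ((1+3)*(y+(b*5)))
Apply DISTRIBUTE at root (target: ((1+3)*(y+(b*5)))): ((1+3)*(y+(b*5))) -> (((1+3)*y)+((1+3)*(b*5)))
Apply SIMPLIFY at LL (target: (1+3)): (((1+3)*y)+((1+3)*(b*5))) -> ((4*y)+((1+3)*(b*5)))
Apply DISTRIBUTE at R (target: ((1+3)*(b*5))): ((4*y)+((1+3)*(b*5))) -> ((4*y)+((1*(b*5))+(3*(b*5))))
Apply SIMPLIFY at RL (target: (1*(b*5))): ((4*y)+((1*(b*5))+(3*(b*5)))) -> ((4*y)+((b*5)+(3*(b*5))))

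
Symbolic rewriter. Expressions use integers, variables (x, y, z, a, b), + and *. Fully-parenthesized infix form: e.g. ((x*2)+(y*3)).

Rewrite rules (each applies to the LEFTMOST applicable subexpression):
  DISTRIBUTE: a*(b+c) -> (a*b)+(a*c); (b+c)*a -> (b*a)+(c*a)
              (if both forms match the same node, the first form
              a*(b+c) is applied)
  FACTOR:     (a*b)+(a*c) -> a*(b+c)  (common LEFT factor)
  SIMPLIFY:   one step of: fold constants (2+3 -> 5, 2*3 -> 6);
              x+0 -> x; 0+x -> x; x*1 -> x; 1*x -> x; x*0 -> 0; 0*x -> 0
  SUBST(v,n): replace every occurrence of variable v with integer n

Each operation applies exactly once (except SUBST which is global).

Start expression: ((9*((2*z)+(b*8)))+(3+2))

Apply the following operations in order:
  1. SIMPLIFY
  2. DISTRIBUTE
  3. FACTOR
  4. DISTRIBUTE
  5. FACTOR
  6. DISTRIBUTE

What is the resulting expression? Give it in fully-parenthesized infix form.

Answer: (((9*(2*z))+(9*(b*8)))+5)

Derivation:
Start: ((9*((2*z)+(b*8)))+(3+2))
Apply SIMPLIFY at R (target: (3+2)): ((9*((2*z)+(b*8)))+(3+2)) -> ((9*((2*z)+(b*8)))+5)
Apply DISTRIBUTE at L (target: (9*((2*z)+(b*8)))): ((9*((2*z)+(b*8)))+5) -> (((9*(2*z))+(9*(b*8)))+5)
Apply FACTOR at L (target: ((9*(2*z))+(9*(b*8)))): (((9*(2*z))+(9*(b*8)))+5) -> ((9*((2*z)+(b*8)))+5)
Apply DISTRIBUTE at L (target: (9*((2*z)+(b*8)))): ((9*((2*z)+(b*8)))+5) -> (((9*(2*z))+(9*(b*8)))+5)
Apply FACTOR at L (target: ((9*(2*z))+(9*(b*8)))): (((9*(2*z))+(9*(b*8)))+5) -> ((9*((2*z)+(b*8)))+5)
Apply DISTRIBUTE at L (target: (9*((2*z)+(b*8)))): ((9*((2*z)+(b*8)))+5) -> (((9*(2*z))+(9*(b*8)))+5)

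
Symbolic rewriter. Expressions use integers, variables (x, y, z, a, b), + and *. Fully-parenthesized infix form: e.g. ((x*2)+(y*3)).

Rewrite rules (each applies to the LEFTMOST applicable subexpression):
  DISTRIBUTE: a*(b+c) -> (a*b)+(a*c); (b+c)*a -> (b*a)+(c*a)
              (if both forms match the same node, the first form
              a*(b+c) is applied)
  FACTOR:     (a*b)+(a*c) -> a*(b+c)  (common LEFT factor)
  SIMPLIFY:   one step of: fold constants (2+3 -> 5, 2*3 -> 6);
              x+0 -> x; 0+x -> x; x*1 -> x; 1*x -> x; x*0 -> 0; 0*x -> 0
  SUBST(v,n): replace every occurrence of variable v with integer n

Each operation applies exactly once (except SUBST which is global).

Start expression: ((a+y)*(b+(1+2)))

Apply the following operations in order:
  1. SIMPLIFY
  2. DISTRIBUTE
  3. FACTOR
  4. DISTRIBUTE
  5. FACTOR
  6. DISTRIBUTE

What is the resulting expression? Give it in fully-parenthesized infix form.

Start: ((a+y)*(b+(1+2)))
Apply SIMPLIFY at RR (target: (1+2)): ((a+y)*(b+(1+2))) -> ((a+y)*(b+3))
Apply DISTRIBUTE at root (target: ((a+y)*(b+3))): ((a+y)*(b+3)) -> (((a+y)*b)+((a+y)*3))
Apply FACTOR at root (target: (((a+y)*b)+((a+y)*3))): (((a+y)*b)+((a+y)*3)) -> ((a+y)*(b+3))
Apply DISTRIBUTE at root (target: ((a+y)*(b+3))): ((a+y)*(b+3)) -> (((a+y)*b)+((a+y)*3))
Apply FACTOR at root (target: (((a+y)*b)+((a+y)*3))): (((a+y)*b)+((a+y)*3)) -> ((a+y)*(b+3))
Apply DISTRIBUTE at root (target: ((a+y)*(b+3))): ((a+y)*(b+3)) -> (((a+y)*b)+((a+y)*3))

Answer: (((a+y)*b)+((a+y)*3))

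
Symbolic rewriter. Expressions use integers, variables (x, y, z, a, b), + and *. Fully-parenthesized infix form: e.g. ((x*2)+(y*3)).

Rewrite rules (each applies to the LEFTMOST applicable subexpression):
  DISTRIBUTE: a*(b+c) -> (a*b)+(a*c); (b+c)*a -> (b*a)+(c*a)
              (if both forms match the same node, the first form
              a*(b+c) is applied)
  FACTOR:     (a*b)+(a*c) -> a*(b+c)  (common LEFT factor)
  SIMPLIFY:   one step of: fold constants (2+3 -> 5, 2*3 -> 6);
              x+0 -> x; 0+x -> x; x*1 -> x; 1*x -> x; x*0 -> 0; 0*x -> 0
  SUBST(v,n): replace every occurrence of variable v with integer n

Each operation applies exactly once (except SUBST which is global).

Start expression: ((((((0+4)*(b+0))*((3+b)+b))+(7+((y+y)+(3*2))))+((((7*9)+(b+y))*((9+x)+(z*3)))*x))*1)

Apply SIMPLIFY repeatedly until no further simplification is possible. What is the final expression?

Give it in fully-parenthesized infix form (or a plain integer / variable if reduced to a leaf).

Answer: ((((4*b)*((3+b)+b))+(7+((y+y)+6)))+(((63+(b+y))*((9+x)+(z*3)))*x))

Derivation:
Start: ((((((0+4)*(b+0))*((3+b)+b))+(7+((y+y)+(3*2))))+((((7*9)+(b+y))*((9+x)+(z*3)))*x))*1)
Step 1: at root: ((((((0+4)*(b+0))*((3+b)+b))+(7+((y+y)+(3*2))))+((((7*9)+(b+y))*((9+x)+(z*3)))*x))*1) -> (((((0+4)*(b+0))*((3+b)+b))+(7+((y+y)+(3*2))))+((((7*9)+(b+y))*((9+x)+(z*3)))*x)); overall: ((((((0+4)*(b+0))*((3+b)+b))+(7+((y+y)+(3*2))))+((((7*9)+(b+y))*((9+x)+(z*3)))*x))*1) -> (((((0+4)*(b+0))*((3+b)+b))+(7+((y+y)+(3*2))))+((((7*9)+(b+y))*((9+x)+(z*3)))*x))
Step 2: at LLLL: (0+4) -> 4; overall: (((((0+4)*(b+0))*((3+b)+b))+(7+((y+y)+(3*2))))+((((7*9)+(b+y))*((9+x)+(z*3)))*x)) -> ((((4*(b+0))*((3+b)+b))+(7+((y+y)+(3*2))))+((((7*9)+(b+y))*((9+x)+(z*3)))*x))
Step 3: at LLLR: (b+0) -> b; overall: ((((4*(b+0))*((3+b)+b))+(7+((y+y)+(3*2))))+((((7*9)+(b+y))*((9+x)+(z*3)))*x)) -> ((((4*b)*((3+b)+b))+(7+((y+y)+(3*2))))+((((7*9)+(b+y))*((9+x)+(z*3)))*x))
Step 4: at LRRR: (3*2) -> 6; overall: ((((4*b)*((3+b)+b))+(7+((y+y)+(3*2))))+((((7*9)+(b+y))*((9+x)+(z*3)))*x)) -> ((((4*b)*((3+b)+b))+(7+((y+y)+6)))+((((7*9)+(b+y))*((9+x)+(z*3)))*x))
Step 5: at RLLL: (7*9) -> 63; overall: ((((4*b)*((3+b)+b))+(7+((y+y)+6)))+((((7*9)+(b+y))*((9+x)+(z*3)))*x)) -> ((((4*b)*((3+b)+b))+(7+((y+y)+6)))+(((63+(b+y))*((9+x)+(z*3)))*x))
Fixed point: ((((4*b)*((3+b)+b))+(7+((y+y)+6)))+(((63+(b+y))*((9+x)+(z*3)))*x))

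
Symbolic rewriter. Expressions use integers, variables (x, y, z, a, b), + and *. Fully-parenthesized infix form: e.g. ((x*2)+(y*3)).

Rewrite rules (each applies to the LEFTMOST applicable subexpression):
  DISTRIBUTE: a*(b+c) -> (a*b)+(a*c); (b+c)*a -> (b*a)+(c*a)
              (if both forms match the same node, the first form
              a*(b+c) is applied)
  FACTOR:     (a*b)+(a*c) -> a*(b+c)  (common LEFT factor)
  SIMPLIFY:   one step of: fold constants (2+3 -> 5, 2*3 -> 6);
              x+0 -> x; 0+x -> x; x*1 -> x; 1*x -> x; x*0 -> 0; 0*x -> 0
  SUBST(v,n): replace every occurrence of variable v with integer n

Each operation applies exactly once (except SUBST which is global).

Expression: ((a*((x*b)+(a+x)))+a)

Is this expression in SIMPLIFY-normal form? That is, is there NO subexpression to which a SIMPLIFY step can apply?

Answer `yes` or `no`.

Expression: ((a*((x*b)+(a+x)))+a)
Scanning for simplifiable subexpressions (pre-order)...
  at root: ((a*((x*b)+(a+x)))+a) (not simplifiable)
  at L: (a*((x*b)+(a+x))) (not simplifiable)
  at LR: ((x*b)+(a+x)) (not simplifiable)
  at LRL: (x*b) (not simplifiable)
  at LRR: (a+x) (not simplifiable)
Result: no simplifiable subexpression found -> normal form.

Answer: yes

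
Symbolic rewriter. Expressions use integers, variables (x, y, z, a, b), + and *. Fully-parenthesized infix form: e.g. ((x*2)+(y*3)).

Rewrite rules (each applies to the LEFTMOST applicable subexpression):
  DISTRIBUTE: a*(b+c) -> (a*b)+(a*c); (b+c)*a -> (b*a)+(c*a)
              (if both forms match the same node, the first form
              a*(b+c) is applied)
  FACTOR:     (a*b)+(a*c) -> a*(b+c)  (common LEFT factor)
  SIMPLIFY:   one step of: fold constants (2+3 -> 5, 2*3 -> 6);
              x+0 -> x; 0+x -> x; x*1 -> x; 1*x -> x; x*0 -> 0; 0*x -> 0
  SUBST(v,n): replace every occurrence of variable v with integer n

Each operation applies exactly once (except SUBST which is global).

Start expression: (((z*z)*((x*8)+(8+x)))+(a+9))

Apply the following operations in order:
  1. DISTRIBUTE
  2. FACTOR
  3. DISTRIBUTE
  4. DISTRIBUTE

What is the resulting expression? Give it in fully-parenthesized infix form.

Start: (((z*z)*((x*8)+(8+x)))+(a+9))
Apply DISTRIBUTE at L (target: ((z*z)*((x*8)+(8+x)))): (((z*z)*((x*8)+(8+x)))+(a+9)) -> ((((z*z)*(x*8))+((z*z)*(8+x)))+(a+9))
Apply FACTOR at L (target: (((z*z)*(x*8))+((z*z)*(8+x)))): ((((z*z)*(x*8))+((z*z)*(8+x)))+(a+9)) -> (((z*z)*((x*8)+(8+x)))+(a+9))
Apply DISTRIBUTE at L (target: ((z*z)*((x*8)+(8+x)))): (((z*z)*((x*8)+(8+x)))+(a+9)) -> ((((z*z)*(x*8))+((z*z)*(8+x)))+(a+9))
Apply DISTRIBUTE at LR (target: ((z*z)*(8+x))): ((((z*z)*(x*8))+((z*z)*(8+x)))+(a+9)) -> ((((z*z)*(x*8))+(((z*z)*8)+((z*z)*x)))+(a+9))

Answer: ((((z*z)*(x*8))+(((z*z)*8)+((z*z)*x)))+(a+9))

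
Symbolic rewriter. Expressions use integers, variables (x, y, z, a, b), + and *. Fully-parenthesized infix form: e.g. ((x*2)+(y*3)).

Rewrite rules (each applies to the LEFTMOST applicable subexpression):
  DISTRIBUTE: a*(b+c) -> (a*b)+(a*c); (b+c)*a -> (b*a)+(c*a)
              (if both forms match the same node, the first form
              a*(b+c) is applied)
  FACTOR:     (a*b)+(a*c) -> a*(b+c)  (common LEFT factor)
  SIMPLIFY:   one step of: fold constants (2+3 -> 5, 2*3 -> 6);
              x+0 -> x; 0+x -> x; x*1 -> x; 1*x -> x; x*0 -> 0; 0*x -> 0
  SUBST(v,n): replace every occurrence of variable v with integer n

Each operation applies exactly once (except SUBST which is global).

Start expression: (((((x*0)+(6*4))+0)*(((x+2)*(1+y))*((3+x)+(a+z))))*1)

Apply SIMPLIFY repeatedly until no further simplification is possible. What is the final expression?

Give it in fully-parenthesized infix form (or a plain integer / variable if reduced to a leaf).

Answer: (24*(((x+2)*(1+y))*((3+x)+(a+z))))

Derivation:
Start: (((((x*0)+(6*4))+0)*(((x+2)*(1+y))*((3+x)+(a+z))))*1)
Step 1: at root: (((((x*0)+(6*4))+0)*(((x+2)*(1+y))*((3+x)+(a+z))))*1) -> ((((x*0)+(6*4))+0)*(((x+2)*(1+y))*((3+x)+(a+z)))); overall: (((((x*0)+(6*4))+0)*(((x+2)*(1+y))*((3+x)+(a+z))))*1) -> ((((x*0)+(6*4))+0)*(((x+2)*(1+y))*((3+x)+(a+z))))
Step 2: at L: (((x*0)+(6*4))+0) -> ((x*0)+(6*4)); overall: ((((x*0)+(6*4))+0)*(((x+2)*(1+y))*((3+x)+(a+z)))) -> (((x*0)+(6*4))*(((x+2)*(1+y))*((3+x)+(a+z))))
Step 3: at LL: (x*0) -> 0; overall: (((x*0)+(6*4))*(((x+2)*(1+y))*((3+x)+(a+z)))) -> ((0+(6*4))*(((x+2)*(1+y))*((3+x)+(a+z))))
Step 4: at L: (0+(6*4)) -> (6*4); overall: ((0+(6*4))*(((x+2)*(1+y))*((3+x)+(a+z)))) -> ((6*4)*(((x+2)*(1+y))*((3+x)+(a+z))))
Step 5: at L: (6*4) -> 24; overall: ((6*4)*(((x+2)*(1+y))*((3+x)+(a+z)))) -> (24*(((x+2)*(1+y))*((3+x)+(a+z))))
Fixed point: (24*(((x+2)*(1+y))*((3+x)+(a+z))))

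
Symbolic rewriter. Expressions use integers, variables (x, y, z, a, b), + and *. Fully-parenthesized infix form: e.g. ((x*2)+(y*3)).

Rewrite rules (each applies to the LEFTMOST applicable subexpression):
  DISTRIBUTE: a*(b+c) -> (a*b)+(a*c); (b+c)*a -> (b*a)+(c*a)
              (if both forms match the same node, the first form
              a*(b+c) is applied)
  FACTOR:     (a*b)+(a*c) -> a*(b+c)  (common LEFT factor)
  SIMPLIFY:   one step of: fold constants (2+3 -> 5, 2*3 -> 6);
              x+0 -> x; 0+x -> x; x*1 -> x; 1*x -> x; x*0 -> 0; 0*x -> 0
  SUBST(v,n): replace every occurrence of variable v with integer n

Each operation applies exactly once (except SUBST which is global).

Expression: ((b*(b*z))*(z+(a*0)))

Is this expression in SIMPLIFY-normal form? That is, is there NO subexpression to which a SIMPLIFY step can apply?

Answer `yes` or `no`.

Answer: no

Derivation:
Expression: ((b*(b*z))*(z+(a*0)))
Scanning for simplifiable subexpressions (pre-order)...
  at root: ((b*(b*z))*(z+(a*0))) (not simplifiable)
  at L: (b*(b*z)) (not simplifiable)
  at LR: (b*z) (not simplifiable)
  at R: (z+(a*0)) (not simplifiable)
  at RR: (a*0) (SIMPLIFIABLE)
Found simplifiable subexpr at path RR: (a*0)
One SIMPLIFY step would give: ((b*(b*z))*(z+0))
-> NOT in normal form.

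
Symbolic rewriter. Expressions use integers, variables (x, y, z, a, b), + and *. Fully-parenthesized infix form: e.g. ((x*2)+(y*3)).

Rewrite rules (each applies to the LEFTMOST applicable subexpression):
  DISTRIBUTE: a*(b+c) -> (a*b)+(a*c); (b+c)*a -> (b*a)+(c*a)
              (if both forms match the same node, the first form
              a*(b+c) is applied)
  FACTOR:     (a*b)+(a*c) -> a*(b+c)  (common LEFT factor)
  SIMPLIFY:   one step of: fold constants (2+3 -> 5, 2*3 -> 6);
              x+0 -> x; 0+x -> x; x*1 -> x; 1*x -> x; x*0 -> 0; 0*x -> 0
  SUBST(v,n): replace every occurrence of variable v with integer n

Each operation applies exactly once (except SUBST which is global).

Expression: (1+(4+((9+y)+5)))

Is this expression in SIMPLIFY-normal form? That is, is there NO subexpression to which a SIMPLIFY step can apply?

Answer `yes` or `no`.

Expression: (1+(4+((9+y)+5)))
Scanning for simplifiable subexpressions (pre-order)...
  at root: (1+(4+((9+y)+5))) (not simplifiable)
  at R: (4+((9+y)+5)) (not simplifiable)
  at RR: ((9+y)+5) (not simplifiable)
  at RRL: (9+y) (not simplifiable)
Result: no simplifiable subexpression found -> normal form.

Answer: yes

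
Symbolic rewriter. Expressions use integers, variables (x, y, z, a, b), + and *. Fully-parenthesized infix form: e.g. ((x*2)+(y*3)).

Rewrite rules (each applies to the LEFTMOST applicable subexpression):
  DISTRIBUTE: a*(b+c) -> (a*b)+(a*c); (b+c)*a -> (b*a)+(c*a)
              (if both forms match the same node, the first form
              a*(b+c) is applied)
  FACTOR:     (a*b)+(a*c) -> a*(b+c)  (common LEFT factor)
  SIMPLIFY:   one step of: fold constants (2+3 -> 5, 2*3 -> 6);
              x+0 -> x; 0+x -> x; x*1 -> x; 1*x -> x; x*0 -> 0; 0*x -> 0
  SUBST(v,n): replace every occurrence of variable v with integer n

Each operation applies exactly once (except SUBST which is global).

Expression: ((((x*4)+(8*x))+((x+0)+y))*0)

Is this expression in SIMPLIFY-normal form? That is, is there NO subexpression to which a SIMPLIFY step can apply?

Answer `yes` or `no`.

Expression: ((((x*4)+(8*x))+((x+0)+y))*0)
Scanning for simplifiable subexpressions (pre-order)...
  at root: ((((x*4)+(8*x))+((x+0)+y))*0) (SIMPLIFIABLE)
  at L: (((x*4)+(8*x))+((x+0)+y)) (not simplifiable)
  at LL: ((x*4)+(8*x)) (not simplifiable)
  at LLL: (x*4) (not simplifiable)
  at LLR: (8*x) (not simplifiable)
  at LR: ((x+0)+y) (not simplifiable)
  at LRL: (x+0) (SIMPLIFIABLE)
Found simplifiable subexpr at path root: ((((x*4)+(8*x))+((x+0)+y))*0)
One SIMPLIFY step would give: 0
-> NOT in normal form.

Answer: no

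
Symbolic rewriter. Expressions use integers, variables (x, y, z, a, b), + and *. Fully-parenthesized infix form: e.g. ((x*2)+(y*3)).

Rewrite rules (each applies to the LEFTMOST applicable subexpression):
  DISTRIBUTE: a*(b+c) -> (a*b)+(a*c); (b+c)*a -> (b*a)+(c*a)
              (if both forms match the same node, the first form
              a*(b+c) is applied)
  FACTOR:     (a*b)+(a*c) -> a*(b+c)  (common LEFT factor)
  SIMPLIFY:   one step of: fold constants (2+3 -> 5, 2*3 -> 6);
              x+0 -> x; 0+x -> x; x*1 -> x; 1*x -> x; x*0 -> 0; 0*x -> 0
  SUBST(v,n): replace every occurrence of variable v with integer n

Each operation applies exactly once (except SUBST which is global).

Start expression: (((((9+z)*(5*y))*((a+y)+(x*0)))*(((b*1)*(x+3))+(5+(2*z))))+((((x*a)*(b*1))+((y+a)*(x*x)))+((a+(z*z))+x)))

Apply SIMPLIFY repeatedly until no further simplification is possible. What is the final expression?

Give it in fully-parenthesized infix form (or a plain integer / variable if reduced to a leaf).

Answer: (((((9+z)*(5*y))*(a+y))*((b*(x+3))+(5+(2*z))))+((((x*a)*b)+((y+a)*(x*x)))+((a+(z*z))+x)))

Derivation:
Start: (((((9+z)*(5*y))*((a+y)+(x*0)))*(((b*1)*(x+3))+(5+(2*z))))+((((x*a)*(b*1))+((y+a)*(x*x)))+((a+(z*z))+x)))
Step 1: at LLRR: (x*0) -> 0; overall: (((((9+z)*(5*y))*((a+y)+(x*0)))*(((b*1)*(x+3))+(5+(2*z))))+((((x*a)*(b*1))+((y+a)*(x*x)))+((a+(z*z))+x))) -> (((((9+z)*(5*y))*((a+y)+0))*(((b*1)*(x+3))+(5+(2*z))))+((((x*a)*(b*1))+((y+a)*(x*x)))+((a+(z*z))+x)))
Step 2: at LLR: ((a+y)+0) -> (a+y); overall: (((((9+z)*(5*y))*((a+y)+0))*(((b*1)*(x+3))+(5+(2*z))))+((((x*a)*(b*1))+((y+a)*(x*x)))+((a+(z*z))+x))) -> (((((9+z)*(5*y))*(a+y))*(((b*1)*(x+3))+(5+(2*z))))+((((x*a)*(b*1))+((y+a)*(x*x)))+((a+(z*z))+x)))
Step 3: at LRLL: (b*1) -> b; overall: (((((9+z)*(5*y))*(a+y))*(((b*1)*(x+3))+(5+(2*z))))+((((x*a)*(b*1))+((y+a)*(x*x)))+((a+(z*z))+x))) -> (((((9+z)*(5*y))*(a+y))*((b*(x+3))+(5+(2*z))))+((((x*a)*(b*1))+((y+a)*(x*x)))+((a+(z*z))+x)))
Step 4: at RLLR: (b*1) -> b; overall: (((((9+z)*(5*y))*(a+y))*((b*(x+3))+(5+(2*z))))+((((x*a)*(b*1))+((y+a)*(x*x)))+((a+(z*z))+x))) -> (((((9+z)*(5*y))*(a+y))*((b*(x+3))+(5+(2*z))))+((((x*a)*b)+((y+a)*(x*x)))+((a+(z*z))+x)))
Fixed point: (((((9+z)*(5*y))*(a+y))*((b*(x+3))+(5+(2*z))))+((((x*a)*b)+((y+a)*(x*x)))+((a+(z*z))+x)))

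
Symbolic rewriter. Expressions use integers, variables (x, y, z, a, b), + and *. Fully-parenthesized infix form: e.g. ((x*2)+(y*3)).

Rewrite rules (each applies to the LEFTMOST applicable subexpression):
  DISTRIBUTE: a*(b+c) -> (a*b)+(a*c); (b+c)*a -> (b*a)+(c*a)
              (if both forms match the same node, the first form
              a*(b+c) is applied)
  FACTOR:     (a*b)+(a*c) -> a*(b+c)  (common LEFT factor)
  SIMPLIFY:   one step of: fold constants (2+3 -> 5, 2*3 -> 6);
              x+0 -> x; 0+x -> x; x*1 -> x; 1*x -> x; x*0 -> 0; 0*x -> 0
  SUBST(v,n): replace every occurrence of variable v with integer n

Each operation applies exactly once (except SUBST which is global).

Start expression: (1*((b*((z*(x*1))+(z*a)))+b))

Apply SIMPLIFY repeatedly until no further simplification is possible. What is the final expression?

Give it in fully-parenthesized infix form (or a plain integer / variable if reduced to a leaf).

Start: (1*((b*((z*(x*1))+(z*a)))+b))
Step 1: at root: (1*((b*((z*(x*1))+(z*a)))+b)) -> ((b*((z*(x*1))+(z*a)))+b); overall: (1*((b*((z*(x*1))+(z*a)))+b)) -> ((b*((z*(x*1))+(z*a)))+b)
Step 2: at LRLR: (x*1) -> x; overall: ((b*((z*(x*1))+(z*a)))+b) -> ((b*((z*x)+(z*a)))+b)
Fixed point: ((b*((z*x)+(z*a)))+b)

Answer: ((b*((z*x)+(z*a)))+b)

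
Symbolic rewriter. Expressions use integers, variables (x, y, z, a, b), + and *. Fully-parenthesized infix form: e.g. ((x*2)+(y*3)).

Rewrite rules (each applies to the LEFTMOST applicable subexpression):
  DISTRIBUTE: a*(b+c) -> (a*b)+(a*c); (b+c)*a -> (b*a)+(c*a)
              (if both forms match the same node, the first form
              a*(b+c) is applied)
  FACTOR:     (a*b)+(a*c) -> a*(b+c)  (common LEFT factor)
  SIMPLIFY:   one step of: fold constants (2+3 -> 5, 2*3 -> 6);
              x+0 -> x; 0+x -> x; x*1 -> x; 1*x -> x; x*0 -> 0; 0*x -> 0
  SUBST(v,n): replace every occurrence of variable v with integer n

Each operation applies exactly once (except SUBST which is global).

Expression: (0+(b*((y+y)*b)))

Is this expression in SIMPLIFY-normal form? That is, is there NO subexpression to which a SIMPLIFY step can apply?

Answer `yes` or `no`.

Expression: (0+(b*((y+y)*b)))
Scanning for simplifiable subexpressions (pre-order)...
  at root: (0+(b*((y+y)*b))) (SIMPLIFIABLE)
  at R: (b*((y+y)*b)) (not simplifiable)
  at RR: ((y+y)*b) (not simplifiable)
  at RRL: (y+y) (not simplifiable)
Found simplifiable subexpr at path root: (0+(b*((y+y)*b)))
One SIMPLIFY step would give: (b*((y+y)*b))
-> NOT in normal form.

Answer: no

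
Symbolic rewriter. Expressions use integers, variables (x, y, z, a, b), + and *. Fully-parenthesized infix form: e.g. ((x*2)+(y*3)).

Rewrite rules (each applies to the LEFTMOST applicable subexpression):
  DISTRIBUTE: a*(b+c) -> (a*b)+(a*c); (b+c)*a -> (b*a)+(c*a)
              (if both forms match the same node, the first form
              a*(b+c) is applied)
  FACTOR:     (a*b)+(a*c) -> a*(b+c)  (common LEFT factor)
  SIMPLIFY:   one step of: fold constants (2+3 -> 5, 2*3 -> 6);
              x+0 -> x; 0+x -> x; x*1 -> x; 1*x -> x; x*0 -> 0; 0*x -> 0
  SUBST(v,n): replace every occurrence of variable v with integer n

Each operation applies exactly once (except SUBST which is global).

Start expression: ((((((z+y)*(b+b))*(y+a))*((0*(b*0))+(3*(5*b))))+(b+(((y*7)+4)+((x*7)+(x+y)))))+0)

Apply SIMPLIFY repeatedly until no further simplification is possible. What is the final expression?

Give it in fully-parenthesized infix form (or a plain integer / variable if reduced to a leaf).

Start: ((((((z+y)*(b+b))*(y+a))*((0*(b*0))+(3*(5*b))))+(b+(((y*7)+4)+((x*7)+(x+y)))))+0)
Step 1: at root: ((((((z+y)*(b+b))*(y+a))*((0*(b*0))+(3*(5*b))))+(b+(((y*7)+4)+((x*7)+(x+y)))))+0) -> (((((z+y)*(b+b))*(y+a))*((0*(b*0))+(3*(5*b))))+(b+(((y*7)+4)+((x*7)+(x+y))))); overall: ((((((z+y)*(b+b))*(y+a))*((0*(b*0))+(3*(5*b))))+(b+(((y*7)+4)+((x*7)+(x+y)))))+0) -> (((((z+y)*(b+b))*(y+a))*((0*(b*0))+(3*(5*b))))+(b+(((y*7)+4)+((x*7)+(x+y)))))
Step 2: at LRL: (0*(b*0)) -> 0; overall: (((((z+y)*(b+b))*(y+a))*((0*(b*0))+(3*(5*b))))+(b+(((y*7)+4)+((x*7)+(x+y))))) -> (((((z+y)*(b+b))*(y+a))*(0+(3*(5*b))))+(b+(((y*7)+4)+((x*7)+(x+y)))))
Step 3: at LR: (0+(3*(5*b))) -> (3*(5*b)); overall: (((((z+y)*(b+b))*(y+a))*(0+(3*(5*b))))+(b+(((y*7)+4)+((x*7)+(x+y))))) -> (((((z+y)*(b+b))*(y+a))*(3*(5*b)))+(b+(((y*7)+4)+((x*7)+(x+y)))))
Fixed point: (((((z+y)*(b+b))*(y+a))*(3*(5*b)))+(b+(((y*7)+4)+((x*7)+(x+y)))))

Answer: (((((z+y)*(b+b))*(y+a))*(3*(5*b)))+(b+(((y*7)+4)+((x*7)+(x+y)))))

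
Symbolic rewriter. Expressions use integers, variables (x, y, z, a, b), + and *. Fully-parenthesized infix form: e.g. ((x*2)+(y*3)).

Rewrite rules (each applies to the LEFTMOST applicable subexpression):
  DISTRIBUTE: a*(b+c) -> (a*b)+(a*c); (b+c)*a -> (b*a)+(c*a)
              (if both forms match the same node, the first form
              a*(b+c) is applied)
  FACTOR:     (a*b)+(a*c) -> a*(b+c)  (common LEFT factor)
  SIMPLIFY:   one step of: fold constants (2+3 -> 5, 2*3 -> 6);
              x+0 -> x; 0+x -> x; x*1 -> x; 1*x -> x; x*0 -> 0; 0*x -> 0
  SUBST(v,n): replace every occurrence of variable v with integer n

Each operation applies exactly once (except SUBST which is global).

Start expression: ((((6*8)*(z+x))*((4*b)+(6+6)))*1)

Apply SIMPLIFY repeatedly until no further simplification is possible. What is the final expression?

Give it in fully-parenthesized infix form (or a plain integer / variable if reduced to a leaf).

Answer: ((48*(z+x))*((4*b)+12))

Derivation:
Start: ((((6*8)*(z+x))*((4*b)+(6+6)))*1)
Step 1: at root: ((((6*8)*(z+x))*((4*b)+(6+6)))*1) -> (((6*8)*(z+x))*((4*b)+(6+6))); overall: ((((6*8)*(z+x))*((4*b)+(6+6)))*1) -> (((6*8)*(z+x))*((4*b)+(6+6)))
Step 2: at LL: (6*8) -> 48; overall: (((6*8)*(z+x))*((4*b)+(6+6))) -> ((48*(z+x))*((4*b)+(6+6)))
Step 3: at RR: (6+6) -> 12; overall: ((48*(z+x))*((4*b)+(6+6))) -> ((48*(z+x))*((4*b)+12))
Fixed point: ((48*(z+x))*((4*b)+12))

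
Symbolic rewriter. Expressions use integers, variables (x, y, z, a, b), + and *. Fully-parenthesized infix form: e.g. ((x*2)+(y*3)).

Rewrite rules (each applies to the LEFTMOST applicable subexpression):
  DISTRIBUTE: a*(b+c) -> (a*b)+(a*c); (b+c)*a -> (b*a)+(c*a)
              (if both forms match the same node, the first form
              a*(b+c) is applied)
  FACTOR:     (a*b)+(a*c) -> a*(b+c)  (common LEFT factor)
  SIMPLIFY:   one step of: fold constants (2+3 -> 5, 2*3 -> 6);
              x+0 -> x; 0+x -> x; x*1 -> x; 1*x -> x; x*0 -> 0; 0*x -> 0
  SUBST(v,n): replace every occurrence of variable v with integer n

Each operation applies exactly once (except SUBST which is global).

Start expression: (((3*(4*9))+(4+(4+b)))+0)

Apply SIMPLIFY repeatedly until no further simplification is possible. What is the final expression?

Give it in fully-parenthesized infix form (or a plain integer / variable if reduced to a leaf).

Start: (((3*(4*9))+(4+(4+b)))+0)
Step 1: at root: (((3*(4*9))+(4+(4+b)))+0) -> ((3*(4*9))+(4+(4+b))); overall: (((3*(4*9))+(4+(4+b)))+0) -> ((3*(4*9))+(4+(4+b)))
Step 2: at LR: (4*9) -> 36; overall: ((3*(4*9))+(4+(4+b))) -> ((3*36)+(4+(4+b)))
Step 3: at L: (3*36) -> 108; overall: ((3*36)+(4+(4+b))) -> (108+(4+(4+b)))
Fixed point: (108+(4+(4+b)))

Answer: (108+(4+(4+b)))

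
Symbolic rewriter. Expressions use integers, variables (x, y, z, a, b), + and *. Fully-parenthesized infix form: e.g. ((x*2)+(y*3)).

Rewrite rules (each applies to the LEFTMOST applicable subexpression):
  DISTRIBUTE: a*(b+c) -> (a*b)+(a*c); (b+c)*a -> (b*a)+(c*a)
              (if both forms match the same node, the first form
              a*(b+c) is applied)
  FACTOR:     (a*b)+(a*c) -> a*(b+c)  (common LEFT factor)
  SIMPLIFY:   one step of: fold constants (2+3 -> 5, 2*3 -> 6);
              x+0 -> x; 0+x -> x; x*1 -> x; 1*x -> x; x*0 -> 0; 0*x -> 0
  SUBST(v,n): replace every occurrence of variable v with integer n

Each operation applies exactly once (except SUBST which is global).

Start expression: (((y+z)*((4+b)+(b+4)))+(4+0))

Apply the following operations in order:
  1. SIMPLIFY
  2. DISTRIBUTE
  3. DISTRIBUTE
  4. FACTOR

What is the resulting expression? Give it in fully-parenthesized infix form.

Start: (((y+z)*((4+b)+(b+4)))+(4+0))
Apply SIMPLIFY at R (target: (4+0)): (((y+z)*((4+b)+(b+4)))+(4+0)) -> (((y+z)*((4+b)+(b+4)))+4)
Apply DISTRIBUTE at L (target: ((y+z)*((4+b)+(b+4)))): (((y+z)*((4+b)+(b+4)))+4) -> ((((y+z)*(4+b))+((y+z)*(b+4)))+4)
Apply DISTRIBUTE at LL (target: ((y+z)*(4+b))): ((((y+z)*(4+b))+((y+z)*(b+4)))+4) -> (((((y+z)*4)+((y+z)*b))+((y+z)*(b+4)))+4)
Apply FACTOR at LL (target: (((y+z)*4)+((y+z)*b))): (((((y+z)*4)+((y+z)*b))+((y+z)*(b+4)))+4) -> ((((y+z)*(4+b))+((y+z)*(b+4)))+4)

Answer: ((((y+z)*(4+b))+((y+z)*(b+4)))+4)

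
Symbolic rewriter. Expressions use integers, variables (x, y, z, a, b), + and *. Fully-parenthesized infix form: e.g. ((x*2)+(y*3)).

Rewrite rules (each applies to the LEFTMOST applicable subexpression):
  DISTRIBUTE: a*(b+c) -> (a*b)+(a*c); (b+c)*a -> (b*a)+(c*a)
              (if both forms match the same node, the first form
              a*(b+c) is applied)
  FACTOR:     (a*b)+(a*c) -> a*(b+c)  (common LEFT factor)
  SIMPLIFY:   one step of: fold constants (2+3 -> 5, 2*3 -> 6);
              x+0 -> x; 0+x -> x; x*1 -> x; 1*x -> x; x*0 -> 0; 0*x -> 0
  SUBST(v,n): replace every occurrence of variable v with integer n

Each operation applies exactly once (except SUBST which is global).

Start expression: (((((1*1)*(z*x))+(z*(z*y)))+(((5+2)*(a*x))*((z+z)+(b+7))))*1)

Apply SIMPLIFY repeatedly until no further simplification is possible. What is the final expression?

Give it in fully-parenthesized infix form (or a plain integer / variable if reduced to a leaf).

Start: (((((1*1)*(z*x))+(z*(z*y)))+(((5+2)*(a*x))*((z+z)+(b+7))))*1)
Step 1: at root: (((((1*1)*(z*x))+(z*(z*y)))+(((5+2)*(a*x))*((z+z)+(b+7))))*1) -> ((((1*1)*(z*x))+(z*(z*y)))+(((5+2)*(a*x))*((z+z)+(b+7)))); overall: (((((1*1)*(z*x))+(z*(z*y)))+(((5+2)*(a*x))*((z+z)+(b+7))))*1) -> ((((1*1)*(z*x))+(z*(z*y)))+(((5+2)*(a*x))*((z+z)+(b+7))))
Step 2: at LLL: (1*1) -> 1; overall: ((((1*1)*(z*x))+(z*(z*y)))+(((5+2)*(a*x))*((z+z)+(b+7)))) -> (((1*(z*x))+(z*(z*y)))+(((5+2)*(a*x))*((z+z)+(b+7))))
Step 3: at LL: (1*(z*x)) -> (z*x); overall: (((1*(z*x))+(z*(z*y)))+(((5+2)*(a*x))*((z+z)+(b+7)))) -> (((z*x)+(z*(z*y)))+(((5+2)*(a*x))*((z+z)+(b+7))))
Step 4: at RLL: (5+2) -> 7; overall: (((z*x)+(z*(z*y)))+(((5+2)*(a*x))*((z+z)+(b+7)))) -> (((z*x)+(z*(z*y)))+((7*(a*x))*((z+z)+(b+7))))
Fixed point: (((z*x)+(z*(z*y)))+((7*(a*x))*((z+z)+(b+7))))

Answer: (((z*x)+(z*(z*y)))+((7*(a*x))*((z+z)+(b+7))))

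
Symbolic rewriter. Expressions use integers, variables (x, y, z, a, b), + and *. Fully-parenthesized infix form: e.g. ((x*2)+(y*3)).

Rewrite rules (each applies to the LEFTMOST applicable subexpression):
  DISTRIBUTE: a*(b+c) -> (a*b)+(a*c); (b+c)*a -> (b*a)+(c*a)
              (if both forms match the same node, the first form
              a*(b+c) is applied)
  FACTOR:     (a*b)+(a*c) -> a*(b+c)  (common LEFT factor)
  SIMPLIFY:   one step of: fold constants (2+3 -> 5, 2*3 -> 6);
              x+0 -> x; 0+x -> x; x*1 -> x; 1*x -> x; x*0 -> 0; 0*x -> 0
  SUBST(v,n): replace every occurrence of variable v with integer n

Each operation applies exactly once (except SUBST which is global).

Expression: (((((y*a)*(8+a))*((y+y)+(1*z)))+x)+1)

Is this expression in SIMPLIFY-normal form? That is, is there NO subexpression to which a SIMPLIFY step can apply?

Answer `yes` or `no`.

Answer: no

Derivation:
Expression: (((((y*a)*(8+a))*((y+y)+(1*z)))+x)+1)
Scanning for simplifiable subexpressions (pre-order)...
  at root: (((((y*a)*(8+a))*((y+y)+(1*z)))+x)+1) (not simplifiable)
  at L: ((((y*a)*(8+a))*((y+y)+(1*z)))+x) (not simplifiable)
  at LL: (((y*a)*(8+a))*((y+y)+(1*z))) (not simplifiable)
  at LLL: ((y*a)*(8+a)) (not simplifiable)
  at LLLL: (y*a) (not simplifiable)
  at LLLR: (8+a) (not simplifiable)
  at LLR: ((y+y)+(1*z)) (not simplifiable)
  at LLRL: (y+y) (not simplifiable)
  at LLRR: (1*z) (SIMPLIFIABLE)
Found simplifiable subexpr at path LLRR: (1*z)
One SIMPLIFY step would give: (((((y*a)*(8+a))*((y+y)+z))+x)+1)
-> NOT in normal form.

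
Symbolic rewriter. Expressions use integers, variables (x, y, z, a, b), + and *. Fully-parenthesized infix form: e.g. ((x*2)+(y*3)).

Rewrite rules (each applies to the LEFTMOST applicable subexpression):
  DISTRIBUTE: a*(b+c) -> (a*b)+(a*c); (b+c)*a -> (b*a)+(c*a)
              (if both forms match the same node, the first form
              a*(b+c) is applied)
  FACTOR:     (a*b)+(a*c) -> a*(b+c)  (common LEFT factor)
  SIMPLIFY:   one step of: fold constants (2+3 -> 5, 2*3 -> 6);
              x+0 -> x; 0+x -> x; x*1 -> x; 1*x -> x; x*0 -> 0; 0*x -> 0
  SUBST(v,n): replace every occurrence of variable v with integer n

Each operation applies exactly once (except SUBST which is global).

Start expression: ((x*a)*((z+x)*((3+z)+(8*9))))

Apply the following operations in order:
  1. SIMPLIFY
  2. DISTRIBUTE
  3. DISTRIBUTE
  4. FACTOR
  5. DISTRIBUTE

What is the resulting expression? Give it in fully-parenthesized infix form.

Answer: (((x*a)*((z+x)*(3+z)))+((x*a)*((z+x)*72)))

Derivation:
Start: ((x*a)*((z+x)*((3+z)+(8*9))))
Apply SIMPLIFY at RRR (target: (8*9)): ((x*a)*((z+x)*((3+z)+(8*9)))) -> ((x*a)*((z+x)*((3+z)+72)))
Apply DISTRIBUTE at R (target: ((z+x)*((3+z)+72))): ((x*a)*((z+x)*((3+z)+72))) -> ((x*a)*(((z+x)*(3+z))+((z+x)*72)))
Apply DISTRIBUTE at root (target: ((x*a)*(((z+x)*(3+z))+((z+x)*72)))): ((x*a)*(((z+x)*(3+z))+((z+x)*72))) -> (((x*a)*((z+x)*(3+z)))+((x*a)*((z+x)*72)))
Apply FACTOR at root (target: (((x*a)*((z+x)*(3+z)))+((x*a)*((z+x)*72)))): (((x*a)*((z+x)*(3+z)))+((x*a)*((z+x)*72))) -> ((x*a)*(((z+x)*(3+z))+((z+x)*72)))
Apply DISTRIBUTE at root (target: ((x*a)*(((z+x)*(3+z))+((z+x)*72)))): ((x*a)*(((z+x)*(3+z))+((z+x)*72))) -> (((x*a)*((z+x)*(3+z)))+((x*a)*((z+x)*72)))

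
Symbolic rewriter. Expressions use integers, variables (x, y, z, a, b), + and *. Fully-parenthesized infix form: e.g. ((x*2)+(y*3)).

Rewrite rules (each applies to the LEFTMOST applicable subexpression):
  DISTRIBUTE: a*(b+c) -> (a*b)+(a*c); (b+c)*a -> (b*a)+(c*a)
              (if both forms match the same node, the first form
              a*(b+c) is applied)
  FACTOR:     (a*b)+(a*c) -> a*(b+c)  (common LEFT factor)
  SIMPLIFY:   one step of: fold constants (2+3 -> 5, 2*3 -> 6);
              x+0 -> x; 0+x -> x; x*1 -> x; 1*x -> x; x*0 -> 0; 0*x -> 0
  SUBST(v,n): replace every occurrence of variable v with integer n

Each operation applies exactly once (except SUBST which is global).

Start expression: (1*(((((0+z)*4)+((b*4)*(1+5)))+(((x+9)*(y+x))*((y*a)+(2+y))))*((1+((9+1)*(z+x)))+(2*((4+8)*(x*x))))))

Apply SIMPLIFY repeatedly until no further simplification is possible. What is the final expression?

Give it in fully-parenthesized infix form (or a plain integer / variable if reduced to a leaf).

Start: (1*(((((0+z)*4)+((b*4)*(1+5)))+(((x+9)*(y+x))*((y*a)+(2+y))))*((1+((9+1)*(z+x)))+(2*((4+8)*(x*x))))))
Step 1: at root: (1*(((((0+z)*4)+((b*4)*(1+5)))+(((x+9)*(y+x))*((y*a)+(2+y))))*((1+((9+1)*(z+x)))+(2*((4+8)*(x*x)))))) -> (((((0+z)*4)+((b*4)*(1+5)))+(((x+9)*(y+x))*((y*a)+(2+y))))*((1+((9+1)*(z+x)))+(2*((4+8)*(x*x))))); overall: (1*(((((0+z)*4)+((b*4)*(1+5)))+(((x+9)*(y+x))*((y*a)+(2+y))))*((1+((9+1)*(z+x)))+(2*((4+8)*(x*x)))))) -> (((((0+z)*4)+((b*4)*(1+5)))+(((x+9)*(y+x))*((y*a)+(2+y))))*((1+((9+1)*(z+x)))+(2*((4+8)*(x*x)))))
Step 2: at LLLL: (0+z) -> z; overall: (((((0+z)*4)+((b*4)*(1+5)))+(((x+9)*(y+x))*((y*a)+(2+y))))*((1+((9+1)*(z+x)))+(2*((4+8)*(x*x))))) -> ((((z*4)+((b*4)*(1+5)))+(((x+9)*(y+x))*((y*a)+(2+y))))*((1+((9+1)*(z+x)))+(2*((4+8)*(x*x)))))
Step 3: at LLRR: (1+5) -> 6; overall: ((((z*4)+((b*4)*(1+5)))+(((x+9)*(y+x))*((y*a)+(2+y))))*((1+((9+1)*(z+x)))+(2*((4+8)*(x*x))))) -> ((((z*4)+((b*4)*6))+(((x+9)*(y+x))*((y*a)+(2+y))))*((1+((9+1)*(z+x)))+(2*((4+8)*(x*x)))))
Step 4: at RLRL: (9+1) -> 10; overall: ((((z*4)+((b*4)*6))+(((x+9)*(y+x))*((y*a)+(2+y))))*((1+((9+1)*(z+x)))+(2*((4+8)*(x*x))))) -> ((((z*4)+((b*4)*6))+(((x+9)*(y+x))*((y*a)+(2+y))))*((1+(10*(z+x)))+(2*((4+8)*(x*x)))))
Step 5: at RRRL: (4+8) -> 12; overall: ((((z*4)+((b*4)*6))+(((x+9)*(y+x))*((y*a)+(2+y))))*((1+(10*(z+x)))+(2*((4+8)*(x*x))))) -> ((((z*4)+((b*4)*6))+(((x+9)*(y+x))*((y*a)+(2+y))))*((1+(10*(z+x)))+(2*(12*(x*x)))))
Fixed point: ((((z*4)+((b*4)*6))+(((x+9)*(y+x))*((y*a)+(2+y))))*((1+(10*(z+x)))+(2*(12*(x*x)))))

Answer: ((((z*4)+((b*4)*6))+(((x+9)*(y+x))*((y*a)+(2+y))))*((1+(10*(z+x)))+(2*(12*(x*x)))))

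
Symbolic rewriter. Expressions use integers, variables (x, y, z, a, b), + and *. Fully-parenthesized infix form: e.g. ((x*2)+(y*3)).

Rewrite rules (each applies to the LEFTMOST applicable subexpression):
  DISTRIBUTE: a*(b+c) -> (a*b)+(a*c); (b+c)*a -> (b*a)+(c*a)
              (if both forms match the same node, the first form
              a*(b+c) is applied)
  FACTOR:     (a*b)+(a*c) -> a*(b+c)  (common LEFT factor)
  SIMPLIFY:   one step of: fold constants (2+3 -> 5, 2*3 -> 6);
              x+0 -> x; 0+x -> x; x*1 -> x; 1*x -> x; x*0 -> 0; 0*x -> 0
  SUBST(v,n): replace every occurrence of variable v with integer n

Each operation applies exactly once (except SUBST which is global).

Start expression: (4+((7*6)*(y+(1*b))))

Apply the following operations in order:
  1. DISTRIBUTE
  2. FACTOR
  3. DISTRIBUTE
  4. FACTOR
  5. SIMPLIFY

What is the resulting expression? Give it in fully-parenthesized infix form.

Start: (4+((7*6)*(y+(1*b))))
Apply DISTRIBUTE at R (target: ((7*6)*(y+(1*b)))): (4+((7*6)*(y+(1*b)))) -> (4+(((7*6)*y)+((7*6)*(1*b))))
Apply FACTOR at R (target: (((7*6)*y)+((7*6)*(1*b)))): (4+(((7*6)*y)+((7*6)*(1*b)))) -> (4+((7*6)*(y+(1*b))))
Apply DISTRIBUTE at R (target: ((7*6)*(y+(1*b)))): (4+((7*6)*(y+(1*b)))) -> (4+(((7*6)*y)+((7*6)*(1*b))))
Apply FACTOR at R (target: (((7*6)*y)+((7*6)*(1*b)))): (4+(((7*6)*y)+((7*6)*(1*b)))) -> (4+((7*6)*(y+(1*b))))
Apply SIMPLIFY at RL (target: (7*6)): (4+((7*6)*(y+(1*b)))) -> (4+(42*(y+(1*b))))

Answer: (4+(42*(y+(1*b))))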